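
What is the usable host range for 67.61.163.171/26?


Network: 67.61.163.128
Broadcast: 67.61.163.191
First usable = network + 1
Last usable = broadcast - 1
Range: 67.61.163.129 to 67.61.163.190


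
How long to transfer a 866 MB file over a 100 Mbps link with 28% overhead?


Effective throughput = 100 * (1 - 28/100) = 72 Mbps
File size in Mb = 866 * 8 = 6928 Mb
Time = 6928 / 72
Time = 96.2222 seconds


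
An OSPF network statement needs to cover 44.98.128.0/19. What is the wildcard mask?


Subnet mask: 255.255.224.0
Wildcard = 255.255.255.255 - subnet mask
255 - 255 = 0
255 - 255 = 0
255 - 224 = 31
255 - 0 = 255
Wildcard: 0.0.31.255


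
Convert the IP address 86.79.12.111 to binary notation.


86 = 01010110
79 = 01001111
12 = 00001100
111 = 01101111
Binary: 01010110.01001111.00001100.01101111


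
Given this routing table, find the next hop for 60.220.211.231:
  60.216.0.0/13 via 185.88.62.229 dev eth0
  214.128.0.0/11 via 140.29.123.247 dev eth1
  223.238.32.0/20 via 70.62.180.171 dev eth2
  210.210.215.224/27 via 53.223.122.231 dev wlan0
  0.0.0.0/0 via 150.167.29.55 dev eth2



Longest prefix match for 60.220.211.231:
  /13 60.216.0.0: MATCH
  /11 214.128.0.0: no
  /20 223.238.32.0: no
  /27 210.210.215.224: no
  /0 0.0.0.0: MATCH
Selected: next-hop 185.88.62.229 via eth0 (matched /13)


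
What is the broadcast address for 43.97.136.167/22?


Network: 43.97.136.0/22
Host bits = 10
Set all host bits to 1:
Broadcast: 43.97.139.255


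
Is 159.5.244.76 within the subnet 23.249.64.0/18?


Subnet network: 23.249.64.0
Test IP AND mask: 159.5.192.0
No, 159.5.244.76 is not in 23.249.64.0/18


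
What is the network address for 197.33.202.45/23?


IP:   11000101.00100001.11001010.00101101
Mask: 11111111.11111111.11111110.00000000
AND operation:
Net:  11000101.00100001.11001010.00000000
Network: 197.33.202.0/23


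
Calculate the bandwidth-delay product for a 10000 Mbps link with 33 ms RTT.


BDP = bandwidth * RTT
= 10000 Mbps * 33 ms
= 10000 * 1e6 * 33 / 1000 bits
= 330000000 bits
= 41250000 bytes
= 40283.2031 KB
BDP = 330000000 bits (41250000 bytes)


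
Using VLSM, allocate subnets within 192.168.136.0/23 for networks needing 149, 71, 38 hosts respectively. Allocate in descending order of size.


149 hosts -> /24 (254 usable): 192.168.136.0/24
71 hosts -> /25 (126 usable): 192.168.137.0/25
38 hosts -> /26 (62 usable): 192.168.137.128/26
Allocation: 192.168.136.0/24 (149 hosts, 254 usable); 192.168.137.0/25 (71 hosts, 126 usable); 192.168.137.128/26 (38 hosts, 62 usable)


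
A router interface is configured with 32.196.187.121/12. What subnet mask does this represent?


/12 means 12 network bits, 20 host bits
Binary: 11111111111100000000000000000000
Mask: 255.240.0.0


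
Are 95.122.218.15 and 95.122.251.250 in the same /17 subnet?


Mask: 255.255.128.0
95.122.218.15 AND mask = 95.122.128.0
95.122.251.250 AND mask = 95.122.128.0
Yes, same subnet (95.122.128.0)


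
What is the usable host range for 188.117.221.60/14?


Network: 188.116.0.0
Broadcast: 188.119.255.255
First usable = network + 1
Last usable = broadcast - 1
Range: 188.116.0.1 to 188.119.255.254


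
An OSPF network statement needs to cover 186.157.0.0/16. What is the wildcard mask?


Subnet mask: 255.255.0.0
Wildcard = 255.255.255.255 - subnet mask
255 - 255 = 0
255 - 255 = 0
255 - 0 = 255
255 - 0 = 255
Wildcard: 0.0.255.255


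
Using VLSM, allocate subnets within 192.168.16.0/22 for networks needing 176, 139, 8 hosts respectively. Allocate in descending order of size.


176 hosts -> /24 (254 usable): 192.168.16.0/24
139 hosts -> /24 (254 usable): 192.168.17.0/24
8 hosts -> /28 (14 usable): 192.168.18.0/28
Allocation: 192.168.16.0/24 (176 hosts, 254 usable); 192.168.17.0/24 (139 hosts, 254 usable); 192.168.18.0/28 (8 hosts, 14 usable)


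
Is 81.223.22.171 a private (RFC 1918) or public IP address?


RFC 1918 private ranges:
  10.0.0.0/8 (10.0.0.0 - 10.255.255.255)
  172.16.0.0/12 (172.16.0.0 - 172.31.255.255)
  192.168.0.0/16 (192.168.0.0 - 192.168.255.255)
Public (not in any RFC 1918 range)


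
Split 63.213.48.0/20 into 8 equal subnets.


New prefix = 20 + 3 = 23
Each subnet has 512 addresses
  63.213.48.0/23
  63.213.50.0/23
  63.213.52.0/23
  63.213.54.0/23
  63.213.56.0/23
  63.213.58.0/23
  63.213.60.0/23
  63.213.62.0/23
Subnets: 63.213.48.0/23, 63.213.50.0/23, 63.213.52.0/23, 63.213.54.0/23, 63.213.56.0/23, 63.213.58.0/23, 63.213.60.0/23, 63.213.62.0/23


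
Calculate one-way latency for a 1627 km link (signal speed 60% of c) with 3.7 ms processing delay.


Speed = 0.6 * 3e5 km/s = 180000 km/s
Propagation delay = 1627 / 180000 = 0.009 s = 9.0389 ms
Processing delay = 3.7 ms
Total one-way latency = 12.7389 ms


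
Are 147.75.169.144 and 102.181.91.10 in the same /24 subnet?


Mask: 255.255.255.0
147.75.169.144 AND mask = 147.75.169.0
102.181.91.10 AND mask = 102.181.91.0
No, different subnets (147.75.169.0 vs 102.181.91.0)


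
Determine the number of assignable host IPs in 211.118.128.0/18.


Host bits = 32 - 18 = 14
Total addresses = 2^14 = 16384
Usable = total - 2 (network and broadcast)
Usable hosts: 16382


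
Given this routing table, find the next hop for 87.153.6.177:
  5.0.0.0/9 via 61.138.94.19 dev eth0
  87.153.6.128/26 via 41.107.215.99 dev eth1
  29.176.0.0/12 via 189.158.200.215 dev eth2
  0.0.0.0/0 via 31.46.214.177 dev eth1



Longest prefix match for 87.153.6.177:
  /9 5.0.0.0: no
  /26 87.153.6.128: MATCH
  /12 29.176.0.0: no
  /0 0.0.0.0: MATCH
Selected: next-hop 41.107.215.99 via eth1 (matched /26)


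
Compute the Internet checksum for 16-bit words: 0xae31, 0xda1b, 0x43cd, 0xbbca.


Sum all words (with carry folding):
+ 0xae31 = 0xae31
+ 0xda1b = 0x884d
+ 0x43cd = 0xcc1a
+ 0xbbca = 0x87e5
One's complement: ~0x87e5
Checksum = 0x781a


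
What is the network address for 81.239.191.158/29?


IP:   01010001.11101111.10111111.10011110
Mask: 11111111.11111111.11111111.11111000
AND operation:
Net:  01010001.11101111.10111111.10011000
Network: 81.239.191.152/29


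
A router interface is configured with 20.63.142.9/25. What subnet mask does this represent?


/25 means 25 network bits, 7 host bits
Binary: 11111111111111111111111110000000
Mask: 255.255.255.128


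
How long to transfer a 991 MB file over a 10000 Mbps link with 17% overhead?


Effective throughput = 10000 * (1 - 17/100) = 8300 Mbps
File size in Mb = 991 * 8 = 7928 Mb
Time = 7928 / 8300
Time = 0.9552 seconds


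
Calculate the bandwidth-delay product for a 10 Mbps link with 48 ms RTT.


BDP = bandwidth * RTT
= 10 Mbps * 48 ms
= 10 * 1e6 * 48 / 1000 bits
= 480000 bits
= 60000 bytes
= 58.5938 KB
BDP = 480000 bits (60000 bytes)


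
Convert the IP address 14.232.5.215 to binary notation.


14 = 00001110
232 = 11101000
5 = 00000101
215 = 11010111
Binary: 00001110.11101000.00000101.11010111


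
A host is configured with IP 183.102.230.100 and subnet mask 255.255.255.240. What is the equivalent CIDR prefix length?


Binary: 11111111.11111111.11111111.11110000
Count leading 1s
Prefix: /28


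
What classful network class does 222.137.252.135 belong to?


First octet: 222
Binary: 11011110
110xxxxx -> Class C (192-223)
Class C, default mask 255.255.255.0 (/24)


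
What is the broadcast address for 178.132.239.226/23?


Network: 178.132.238.0/23
Host bits = 9
Set all host bits to 1:
Broadcast: 178.132.239.255


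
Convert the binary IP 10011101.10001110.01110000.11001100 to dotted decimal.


10011101 = 157
10001110 = 142
01110000 = 112
11001100 = 204
IP: 157.142.112.204


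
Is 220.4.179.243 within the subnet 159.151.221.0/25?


Subnet network: 159.151.221.0
Test IP AND mask: 220.4.179.128
No, 220.4.179.243 is not in 159.151.221.0/25


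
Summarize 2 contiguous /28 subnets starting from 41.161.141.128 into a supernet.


Original prefix: /28
Number of subnets: 2 = 2^1
New prefix = 28 - 1 = 27
Supernet: 41.161.141.128/27


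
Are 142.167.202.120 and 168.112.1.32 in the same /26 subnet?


Mask: 255.255.255.192
142.167.202.120 AND mask = 142.167.202.64
168.112.1.32 AND mask = 168.112.1.0
No, different subnets (142.167.202.64 vs 168.112.1.0)


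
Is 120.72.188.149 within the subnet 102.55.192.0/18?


Subnet network: 102.55.192.0
Test IP AND mask: 120.72.128.0
No, 120.72.188.149 is not in 102.55.192.0/18


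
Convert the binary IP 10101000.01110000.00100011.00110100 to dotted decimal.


10101000 = 168
01110000 = 112
00100011 = 35
00110100 = 52
IP: 168.112.35.52


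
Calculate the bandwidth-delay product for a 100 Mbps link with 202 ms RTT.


BDP = bandwidth * RTT
= 100 Mbps * 202 ms
= 100 * 1e6 * 202 / 1000 bits
= 20200000 bits
= 2525000 bytes
= 2465.8203 KB
BDP = 20200000 bits (2525000 bytes)


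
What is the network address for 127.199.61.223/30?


IP:   01111111.11000111.00111101.11011111
Mask: 11111111.11111111.11111111.11111100
AND operation:
Net:  01111111.11000111.00111101.11011100
Network: 127.199.61.220/30


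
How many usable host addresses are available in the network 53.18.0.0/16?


Host bits = 32 - 16 = 16
Total addresses = 2^16 = 65536
Usable = total - 2 (network and broadcast)
Usable hosts: 65534


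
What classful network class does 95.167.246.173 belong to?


First octet: 95
Binary: 01011111
0xxxxxxx -> Class A (1-126)
Class A, default mask 255.0.0.0 (/8)


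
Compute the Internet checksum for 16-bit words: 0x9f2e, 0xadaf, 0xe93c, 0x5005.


Sum all words (with carry folding):
+ 0x9f2e = 0x9f2e
+ 0xadaf = 0x4cde
+ 0xe93c = 0x361b
+ 0x5005 = 0x8620
One's complement: ~0x8620
Checksum = 0x79df


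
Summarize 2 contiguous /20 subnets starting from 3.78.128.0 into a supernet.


Original prefix: /20
Number of subnets: 2 = 2^1
New prefix = 20 - 1 = 19
Supernet: 3.78.128.0/19


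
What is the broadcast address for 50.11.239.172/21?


Network: 50.11.232.0/21
Host bits = 11
Set all host bits to 1:
Broadcast: 50.11.239.255


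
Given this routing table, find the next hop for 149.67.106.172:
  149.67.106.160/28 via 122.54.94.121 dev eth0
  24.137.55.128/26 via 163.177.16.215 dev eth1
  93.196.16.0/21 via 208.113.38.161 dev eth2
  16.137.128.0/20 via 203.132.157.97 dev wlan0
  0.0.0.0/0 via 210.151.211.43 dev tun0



Longest prefix match for 149.67.106.172:
  /28 149.67.106.160: MATCH
  /26 24.137.55.128: no
  /21 93.196.16.0: no
  /20 16.137.128.0: no
  /0 0.0.0.0: MATCH
Selected: next-hop 122.54.94.121 via eth0 (matched /28)


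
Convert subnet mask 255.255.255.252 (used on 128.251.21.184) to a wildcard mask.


Subnet mask: 255.255.255.252
Wildcard = 255.255.255.255 - subnet mask
255 - 255 = 0
255 - 255 = 0
255 - 255 = 0
255 - 252 = 3
Wildcard: 0.0.0.3


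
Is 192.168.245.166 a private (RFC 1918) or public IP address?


RFC 1918 private ranges:
  10.0.0.0/8 (10.0.0.0 - 10.255.255.255)
  172.16.0.0/12 (172.16.0.0 - 172.31.255.255)
  192.168.0.0/16 (192.168.0.0 - 192.168.255.255)
Private (in 192.168.0.0/16)


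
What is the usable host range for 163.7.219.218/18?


Network: 163.7.192.0
Broadcast: 163.7.255.255
First usable = network + 1
Last usable = broadcast - 1
Range: 163.7.192.1 to 163.7.255.254


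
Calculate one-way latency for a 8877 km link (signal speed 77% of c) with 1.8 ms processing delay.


Speed = 0.77 * 3e5 km/s = 231000 km/s
Propagation delay = 8877 / 231000 = 0.0384 s = 38.4286 ms
Processing delay = 1.8 ms
Total one-way latency = 40.2286 ms


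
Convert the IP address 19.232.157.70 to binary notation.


19 = 00010011
232 = 11101000
157 = 10011101
70 = 01000110
Binary: 00010011.11101000.10011101.01000110


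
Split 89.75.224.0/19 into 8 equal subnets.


New prefix = 19 + 3 = 22
Each subnet has 1024 addresses
  89.75.224.0/22
  89.75.228.0/22
  89.75.232.0/22
  89.75.236.0/22
  89.75.240.0/22
  89.75.244.0/22
  89.75.248.0/22
  89.75.252.0/22
Subnets: 89.75.224.0/22, 89.75.228.0/22, 89.75.232.0/22, 89.75.236.0/22, 89.75.240.0/22, 89.75.244.0/22, 89.75.248.0/22, 89.75.252.0/22


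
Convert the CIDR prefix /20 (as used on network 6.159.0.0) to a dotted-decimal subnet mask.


/20 means 20 network bits, 12 host bits
Binary: 11111111111111111111000000000000
Mask: 255.255.240.0


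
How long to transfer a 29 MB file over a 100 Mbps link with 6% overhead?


Effective throughput = 100 * (1 - 6/100) = 94 Mbps
File size in Mb = 29 * 8 = 232 Mb
Time = 232 / 94
Time = 2.4681 seconds


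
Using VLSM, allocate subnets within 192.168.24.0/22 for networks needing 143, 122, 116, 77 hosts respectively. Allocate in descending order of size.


143 hosts -> /24 (254 usable): 192.168.24.0/24
122 hosts -> /25 (126 usable): 192.168.25.0/25
116 hosts -> /25 (126 usable): 192.168.25.128/25
77 hosts -> /25 (126 usable): 192.168.26.0/25
Allocation: 192.168.24.0/24 (143 hosts, 254 usable); 192.168.25.0/25 (122 hosts, 126 usable); 192.168.25.128/25 (116 hosts, 126 usable); 192.168.26.0/25 (77 hosts, 126 usable)


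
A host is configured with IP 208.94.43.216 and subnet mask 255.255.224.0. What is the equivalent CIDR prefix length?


Binary: 11111111.11111111.11100000.00000000
Count leading 1s
Prefix: /19


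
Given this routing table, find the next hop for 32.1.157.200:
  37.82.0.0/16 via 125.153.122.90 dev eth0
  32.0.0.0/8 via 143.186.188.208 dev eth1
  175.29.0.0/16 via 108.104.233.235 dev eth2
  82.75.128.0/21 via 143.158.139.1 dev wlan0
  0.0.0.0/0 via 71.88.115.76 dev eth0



Longest prefix match for 32.1.157.200:
  /16 37.82.0.0: no
  /8 32.0.0.0: MATCH
  /16 175.29.0.0: no
  /21 82.75.128.0: no
  /0 0.0.0.0: MATCH
Selected: next-hop 143.186.188.208 via eth1 (matched /8)


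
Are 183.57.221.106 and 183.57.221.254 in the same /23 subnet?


Mask: 255.255.254.0
183.57.221.106 AND mask = 183.57.220.0
183.57.221.254 AND mask = 183.57.220.0
Yes, same subnet (183.57.220.0)


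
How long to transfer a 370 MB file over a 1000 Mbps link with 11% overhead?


Effective throughput = 1000 * (1 - 11/100) = 890 Mbps
File size in Mb = 370 * 8 = 2960 Mb
Time = 2960 / 890
Time = 3.3258 seconds


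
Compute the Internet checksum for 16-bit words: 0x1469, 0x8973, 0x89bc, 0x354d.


Sum all words (with carry folding):
+ 0x1469 = 0x1469
+ 0x8973 = 0x9ddc
+ 0x89bc = 0x2799
+ 0x354d = 0x5ce6
One's complement: ~0x5ce6
Checksum = 0xa319


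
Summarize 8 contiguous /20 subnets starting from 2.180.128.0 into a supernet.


Original prefix: /20
Number of subnets: 8 = 2^3
New prefix = 20 - 3 = 17
Supernet: 2.180.128.0/17


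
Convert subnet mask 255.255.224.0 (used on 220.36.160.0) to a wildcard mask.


Subnet mask: 255.255.224.0
Wildcard = 255.255.255.255 - subnet mask
255 - 255 = 0
255 - 255 = 0
255 - 224 = 31
255 - 0 = 255
Wildcard: 0.0.31.255


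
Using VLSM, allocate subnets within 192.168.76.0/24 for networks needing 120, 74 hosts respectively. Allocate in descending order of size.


120 hosts -> /25 (126 usable): 192.168.76.0/25
74 hosts -> /25 (126 usable): 192.168.76.128/25
Allocation: 192.168.76.0/25 (120 hosts, 126 usable); 192.168.76.128/25 (74 hosts, 126 usable)


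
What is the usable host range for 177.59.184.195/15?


Network: 177.58.0.0
Broadcast: 177.59.255.255
First usable = network + 1
Last usable = broadcast - 1
Range: 177.58.0.1 to 177.59.255.254


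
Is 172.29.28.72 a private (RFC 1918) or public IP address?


RFC 1918 private ranges:
  10.0.0.0/8 (10.0.0.0 - 10.255.255.255)
  172.16.0.0/12 (172.16.0.0 - 172.31.255.255)
  192.168.0.0/16 (192.168.0.0 - 192.168.255.255)
Private (in 172.16.0.0/12)


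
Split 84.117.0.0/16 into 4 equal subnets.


New prefix = 16 + 2 = 18
Each subnet has 16384 addresses
  84.117.0.0/18
  84.117.64.0/18
  84.117.128.0/18
  84.117.192.0/18
Subnets: 84.117.0.0/18, 84.117.64.0/18, 84.117.128.0/18, 84.117.192.0/18


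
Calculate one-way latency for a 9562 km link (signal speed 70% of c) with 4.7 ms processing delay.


Speed = 0.7 * 3e5 km/s = 210000 km/s
Propagation delay = 9562 / 210000 = 0.0455 s = 45.5333 ms
Processing delay = 4.7 ms
Total one-way latency = 50.2333 ms


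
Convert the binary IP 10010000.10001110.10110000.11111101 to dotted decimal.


10010000 = 144
10001110 = 142
10110000 = 176
11111101 = 253
IP: 144.142.176.253


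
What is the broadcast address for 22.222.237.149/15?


Network: 22.222.0.0/15
Host bits = 17
Set all host bits to 1:
Broadcast: 22.223.255.255


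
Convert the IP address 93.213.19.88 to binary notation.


93 = 01011101
213 = 11010101
19 = 00010011
88 = 01011000
Binary: 01011101.11010101.00010011.01011000


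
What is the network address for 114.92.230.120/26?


IP:   01110010.01011100.11100110.01111000
Mask: 11111111.11111111.11111111.11000000
AND operation:
Net:  01110010.01011100.11100110.01000000
Network: 114.92.230.64/26


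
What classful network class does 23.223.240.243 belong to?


First octet: 23
Binary: 00010111
0xxxxxxx -> Class A (1-126)
Class A, default mask 255.0.0.0 (/8)


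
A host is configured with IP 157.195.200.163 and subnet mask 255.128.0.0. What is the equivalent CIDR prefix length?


Binary: 11111111.10000000.00000000.00000000
Count leading 1s
Prefix: /9


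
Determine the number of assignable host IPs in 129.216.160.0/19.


Host bits = 32 - 19 = 13
Total addresses = 2^13 = 8192
Usable = total - 2 (network and broadcast)
Usable hosts: 8190


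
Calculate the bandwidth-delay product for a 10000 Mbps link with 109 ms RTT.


BDP = bandwidth * RTT
= 10000 Mbps * 109 ms
= 10000 * 1e6 * 109 / 1000 bits
= 1090000000 bits
= 136250000 bytes
= 133056.6406 KB
BDP = 1090000000 bits (136250000 bytes)


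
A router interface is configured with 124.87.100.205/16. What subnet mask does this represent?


/16 means 16 network bits, 16 host bits
Binary: 11111111111111110000000000000000
Mask: 255.255.0.0


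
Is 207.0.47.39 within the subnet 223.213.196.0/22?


Subnet network: 223.213.196.0
Test IP AND mask: 207.0.44.0
No, 207.0.47.39 is not in 223.213.196.0/22


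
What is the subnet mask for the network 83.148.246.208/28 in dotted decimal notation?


/28 means 28 network bits, 4 host bits
Binary: 11111111111111111111111111110000
Mask: 255.255.255.240


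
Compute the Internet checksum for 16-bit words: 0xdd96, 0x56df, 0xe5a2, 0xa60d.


Sum all words (with carry folding):
+ 0xdd96 = 0xdd96
+ 0x56df = 0x3476
+ 0xe5a2 = 0x1a19
+ 0xa60d = 0xc026
One's complement: ~0xc026
Checksum = 0x3fd9


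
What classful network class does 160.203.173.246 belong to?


First octet: 160
Binary: 10100000
10xxxxxx -> Class B (128-191)
Class B, default mask 255.255.0.0 (/16)


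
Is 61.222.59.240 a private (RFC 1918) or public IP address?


RFC 1918 private ranges:
  10.0.0.0/8 (10.0.0.0 - 10.255.255.255)
  172.16.0.0/12 (172.16.0.0 - 172.31.255.255)
  192.168.0.0/16 (192.168.0.0 - 192.168.255.255)
Public (not in any RFC 1918 range)


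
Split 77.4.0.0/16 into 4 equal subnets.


New prefix = 16 + 2 = 18
Each subnet has 16384 addresses
  77.4.0.0/18
  77.4.64.0/18
  77.4.128.0/18
  77.4.192.0/18
Subnets: 77.4.0.0/18, 77.4.64.0/18, 77.4.128.0/18, 77.4.192.0/18


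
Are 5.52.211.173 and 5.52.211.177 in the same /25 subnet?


Mask: 255.255.255.128
5.52.211.173 AND mask = 5.52.211.128
5.52.211.177 AND mask = 5.52.211.128
Yes, same subnet (5.52.211.128)


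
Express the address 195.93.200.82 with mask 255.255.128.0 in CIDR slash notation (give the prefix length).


Binary: 11111111.11111111.10000000.00000000
Count leading 1s
Prefix: /17


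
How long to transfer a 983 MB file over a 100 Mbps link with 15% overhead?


Effective throughput = 100 * (1 - 15/100) = 85 Mbps
File size in Mb = 983 * 8 = 7864 Mb
Time = 7864 / 85
Time = 92.5176 seconds


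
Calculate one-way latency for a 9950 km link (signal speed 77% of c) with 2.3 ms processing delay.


Speed = 0.77 * 3e5 km/s = 231000 km/s
Propagation delay = 9950 / 231000 = 0.0431 s = 43.0736 ms
Processing delay = 2.3 ms
Total one-way latency = 45.3736 ms


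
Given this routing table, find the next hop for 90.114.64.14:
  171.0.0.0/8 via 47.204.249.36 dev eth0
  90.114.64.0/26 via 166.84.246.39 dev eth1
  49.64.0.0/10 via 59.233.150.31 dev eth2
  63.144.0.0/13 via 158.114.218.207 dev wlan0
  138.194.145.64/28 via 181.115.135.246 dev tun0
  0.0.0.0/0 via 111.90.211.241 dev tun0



Longest prefix match for 90.114.64.14:
  /8 171.0.0.0: no
  /26 90.114.64.0: MATCH
  /10 49.64.0.0: no
  /13 63.144.0.0: no
  /28 138.194.145.64: no
  /0 0.0.0.0: MATCH
Selected: next-hop 166.84.246.39 via eth1 (matched /26)


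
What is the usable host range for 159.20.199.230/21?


Network: 159.20.192.0
Broadcast: 159.20.199.255
First usable = network + 1
Last usable = broadcast - 1
Range: 159.20.192.1 to 159.20.199.254


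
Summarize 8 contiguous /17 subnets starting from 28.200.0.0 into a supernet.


Original prefix: /17
Number of subnets: 8 = 2^3
New prefix = 17 - 3 = 14
Supernet: 28.200.0.0/14


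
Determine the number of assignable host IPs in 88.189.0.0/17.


Host bits = 32 - 17 = 15
Total addresses = 2^15 = 32768
Usable = total - 2 (network and broadcast)
Usable hosts: 32766


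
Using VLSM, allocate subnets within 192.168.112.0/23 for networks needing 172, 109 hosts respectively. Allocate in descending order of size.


172 hosts -> /24 (254 usable): 192.168.112.0/24
109 hosts -> /25 (126 usable): 192.168.113.0/25
Allocation: 192.168.112.0/24 (172 hosts, 254 usable); 192.168.113.0/25 (109 hosts, 126 usable)


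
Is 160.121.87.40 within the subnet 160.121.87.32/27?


Subnet network: 160.121.87.32
Test IP AND mask: 160.121.87.32
Yes, 160.121.87.40 is in 160.121.87.32/27


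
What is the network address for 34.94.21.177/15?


IP:   00100010.01011110.00010101.10110001
Mask: 11111111.11111110.00000000.00000000
AND operation:
Net:  00100010.01011110.00000000.00000000
Network: 34.94.0.0/15


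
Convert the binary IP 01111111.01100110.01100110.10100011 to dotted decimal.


01111111 = 127
01100110 = 102
01100110 = 102
10100011 = 163
IP: 127.102.102.163


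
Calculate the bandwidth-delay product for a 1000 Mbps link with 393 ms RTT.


BDP = bandwidth * RTT
= 1000 Mbps * 393 ms
= 1000 * 1e6 * 393 / 1000 bits
= 393000000 bits
= 49125000 bytes
= 47973.6328 KB
BDP = 393000000 bits (49125000 bytes)


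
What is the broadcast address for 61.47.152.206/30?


Network: 61.47.152.204/30
Host bits = 2
Set all host bits to 1:
Broadcast: 61.47.152.207


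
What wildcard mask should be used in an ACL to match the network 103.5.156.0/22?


Subnet mask: 255.255.252.0
Wildcard = 255.255.255.255 - subnet mask
255 - 255 = 0
255 - 255 = 0
255 - 252 = 3
255 - 0 = 255
Wildcard: 0.0.3.255


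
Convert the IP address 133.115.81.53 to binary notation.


133 = 10000101
115 = 01110011
81 = 01010001
53 = 00110101
Binary: 10000101.01110011.01010001.00110101


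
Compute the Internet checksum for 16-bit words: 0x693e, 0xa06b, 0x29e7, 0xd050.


Sum all words (with carry folding):
+ 0x693e = 0x693e
+ 0xa06b = 0x09aa
+ 0x29e7 = 0x3391
+ 0xd050 = 0x03e2
One's complement: ~0x03e2
Checksum = 0xfc1d


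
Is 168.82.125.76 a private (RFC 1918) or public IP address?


RFC 1918 private ranges:
  10.0.0.0/8 (10.0.0.0 - 10.255.255.255)
  172.16.0.0/12 (172.16.0.0 - 172.31.255.255)
  192.168.0.0/16 (192.168.0.0 - 192.168.255.255)
Public (not in any RFC 1918 range)


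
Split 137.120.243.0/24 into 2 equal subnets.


New prefix = 24 + 1 = 25
Each subnet has 128 addresses
  137.120.243.0/25
  137.120.243.128/25
Subnets: 137.120.243.0/25, 137.120.243.128/25


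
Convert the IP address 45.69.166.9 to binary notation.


45 = 00101101
69 = 01000101
166 = 10100110
9 = 00001001
Binary: 00101101.01000101.10100110.00001001


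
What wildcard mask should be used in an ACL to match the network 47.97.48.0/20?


Subnet mask: 255.255.240.0
Wildcard = 255.255.255.255 - subnet mask
255 - 255 = 0
255 - 255 = 0
255 - 240 = 15
255 - 0 = 255
Wildcard: 0.0.15.255


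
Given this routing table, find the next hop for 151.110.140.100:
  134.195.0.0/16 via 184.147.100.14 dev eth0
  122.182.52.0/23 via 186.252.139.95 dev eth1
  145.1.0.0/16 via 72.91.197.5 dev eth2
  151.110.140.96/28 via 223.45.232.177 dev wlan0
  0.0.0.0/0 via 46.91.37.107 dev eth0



Longest prefix match for 151.110.140.100:
  /16 134.195.0.0: no
  /23 122.182.52.0: no
  /16 145.1.0.0: no
  /28 151.110.140.96: MATCH
  /0 0.0.0.0: MATCH
Selected: next-hop 223.45.232.177 via wlan0 (matched /28)


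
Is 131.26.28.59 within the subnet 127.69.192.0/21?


Subnet network: 127.69.192.0
Test IP AND mask: 131.26.24.0
No, 131.26.28.59 is not in 127.69.192.0/21


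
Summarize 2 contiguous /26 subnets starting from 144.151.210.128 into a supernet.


Original prefix: /26
Number of subnets: 2 = 2^1
New prefix = 26 - 1 = 25
Supernet: 144.151.210.128/25


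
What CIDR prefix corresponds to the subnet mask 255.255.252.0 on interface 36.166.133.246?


Binary: 11111111.11111111.11111100.00000000
Count leading 1s
Prefix: /22


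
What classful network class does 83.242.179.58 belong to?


First octet: 83
Binary: 01010011
0xxxxxxx -> Class A (1-126)
Class A, default mask 255.0.0.0 (/8)


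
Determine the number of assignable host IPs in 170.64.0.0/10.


Host bits = 32 - 10 = 22
Total addresses = 2^22 = 4194304
Usable = total - 2 (network and broadcast)
Usable hosts: 4194302


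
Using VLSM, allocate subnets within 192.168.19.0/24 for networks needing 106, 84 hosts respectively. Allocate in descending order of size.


106 hosts -> /25 (126 usable): 192.168.19.0/25
84 hosts -> /25 (126 usable): 192.168.19.128/25
Allocation: 192.168.19.0/25 (106 hosts, 126 usable); 192.168.19.128/25 (84 hosts, 126 usable)


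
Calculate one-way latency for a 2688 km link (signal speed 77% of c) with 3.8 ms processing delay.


Speed = 0.77 * 3e5 km/s = 231000 km/s
Propagation delay = 2688 / 231000 = 0.0116 s = 11.6364 ms
Processing delay = 3.8 ms
Total one-way latency = 15.4364 ms


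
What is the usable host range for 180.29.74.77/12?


Network: 180.16.0.0
Broadcast: 180.31.255.255
First usable = network + 1
Last usable = broadcast - 1
Range: 180.16.0.1 to 180.31.255.254


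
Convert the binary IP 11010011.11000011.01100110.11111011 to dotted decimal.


11010011 = 211
11000011 = 195
01100110 = 102
11111011 = 251
IP: 211.195.102.251


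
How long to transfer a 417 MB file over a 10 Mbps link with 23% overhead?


Effective throughput = 10 * (1 - 23/100) = 7.7 Mbps
File size in Mb = 417 * 8 = 3336 Mb
Time = 3336 / 7.7
Time = 433.2468 seconds


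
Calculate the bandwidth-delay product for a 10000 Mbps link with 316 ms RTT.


BDP = bandwidth * RTT
= 10000 Mbps * 316 ms
= 10000 * 1e6 * 316 / 1000 bits
= 3160000000 bits
= 395000000 bytes
= 385742.1875 KB
BDP = 3160000000 bits (395000000 bytes)


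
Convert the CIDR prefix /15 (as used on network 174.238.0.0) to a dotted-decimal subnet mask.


/15 means 15 network bits, 17 host bits
Binary: 11111111111111100000000000000000
Mask: 255.254.0.0


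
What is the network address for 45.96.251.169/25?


IP:   00101101.01100000.11111011.10101001
Mask: 11111111.11111111.11111111.10000000
AND operation:
Net:  00101101.01100000.11111011.10000000
Network: 45.96.251.128/25


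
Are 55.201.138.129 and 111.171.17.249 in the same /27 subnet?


Mask: 255.255.255.224
55.201.138.129 AND mask = 55.201.138.128
111.171.17.249 AND mask = 111.171.17.224
No, different subnets (55.201.138.128 vs 111.171.17.224)


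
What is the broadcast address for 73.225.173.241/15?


Network: 73.224.0.0/15
Host bits = 17
Set all host bits to 1:
Broadcast: 73.225.255.255


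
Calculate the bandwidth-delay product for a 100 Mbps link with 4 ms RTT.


BDP = bandwidth * RTT
= 100 Mbps * 4 ms
= 100 * 1e6 * 4 / 1000 bits
= 400000 bits
= 50000 bytes
= 48.8281 KB
BDP = 400000 bits (50000 bytes)


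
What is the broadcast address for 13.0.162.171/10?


Network: 13.0.0.0/10
Host bits = 22
Set all host bits to 1:
Broadcast: 13.63.255.255


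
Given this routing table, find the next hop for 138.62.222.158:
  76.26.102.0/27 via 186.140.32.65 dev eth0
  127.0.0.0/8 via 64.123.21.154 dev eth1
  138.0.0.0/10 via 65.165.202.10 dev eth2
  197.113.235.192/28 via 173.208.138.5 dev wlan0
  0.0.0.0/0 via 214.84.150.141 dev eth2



Longest prefix match for 138.62.222.158:
  /27 76.26.102.0: no
  /8 127.0.0.0: no
  /10 138.0.0.0: MATCH
  /28 197.113.235.192: no
  /0 0.0.0.0: MATCH
Selected: next-hop 65.165.202.10 via eth2 (matched /10)


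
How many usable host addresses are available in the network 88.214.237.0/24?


Host bits = 32 - 24 = 8
Total addresses = 2^8 = 256
Usable = total - 2 (network and broadcast)
Usable hosts: 254


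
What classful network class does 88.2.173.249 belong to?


First octet: 88
Binary: 01011000
0xxxxxxx -> Class A (1-126)
Class A, default mask 255.0.0.0 (/8)


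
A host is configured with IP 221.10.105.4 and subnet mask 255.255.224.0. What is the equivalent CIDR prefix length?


Binary: 11111111.11111111.11100000.00000000
Count leading 1s
Prefix: /19


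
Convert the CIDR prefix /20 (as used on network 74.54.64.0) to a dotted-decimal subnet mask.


/20 means 20 network bits, 12 host bits
Binary: 11111111111111111111000000000000
Mask: 255.255.240.0


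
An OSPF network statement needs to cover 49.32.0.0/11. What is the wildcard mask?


Subnet mask: 255.224.0.0
Wildcard = 255.255.255.255 - subnet mask
255 - 255 = 0
255 - 224 = 31
255 - 0 = 255
255 - 0 = 255
Wildcard: 0.31.255.255


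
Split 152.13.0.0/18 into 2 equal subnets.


New prefix = 18 + 1 = 19
Each subnet has 8192 addresses
  152.13.0.0/19
  152.13.32.0/19
Subnets: 152.13.0.0/19, 152.13.32.0/19


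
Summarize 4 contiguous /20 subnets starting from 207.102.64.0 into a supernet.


Original prefix: /20
Number of subnets: 4 = 2^2
New prefix = 20 - 2 = 18
Supernet: 207.102.64.0/18


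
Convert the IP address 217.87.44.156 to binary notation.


217 = 11011001
87 = 01010111
44 = 00101100
156 = 10011100
Binary: 11011001.01010111.00101100.10011100


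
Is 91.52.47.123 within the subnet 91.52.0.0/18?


Subnet network: 91.52.0.0
Test IP AND mask: 91.52.0.0
Yes, 91.52.47.123 is in 91.52.0.0/18


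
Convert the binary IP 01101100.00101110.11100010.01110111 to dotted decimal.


01101100 = 108
00101110 = 46
11100010 = 226
01110111 = 119
IP: 108.46.226.119


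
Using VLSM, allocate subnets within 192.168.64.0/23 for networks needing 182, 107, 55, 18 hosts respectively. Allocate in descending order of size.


182 hosts -> /24 (254 usable): 192.168.64.0/24
107 hosts -> /25 (126 usable): 192.168.65.0/25
55 hosts -> /26 (62 usable): 192.168.65.128/26
18 hosts -> /27 (30 usable): 192.168.65.192/27
Allocation: 192.168.64.0/24 (182 hosts, 254 usable); 192.168.65.0/25 (107 hosts, 126 usable); 192.168.65.128/26 (55 hosts, 62 usable); 192.168.65.192/27 (18 hosts, 30 usable)


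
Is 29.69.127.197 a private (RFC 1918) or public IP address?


RFC 1918 private ranges:
  10.0.0.0/8 (10.0.0.0 - 10.255.255.255)
  172.16.0.0/12 (172.16.0.0 - 172.31.255.255)
  192.168.0.0/16 (192.168.0.0 - 192.168.255.255)
Public (not in any RFC 1918 range)


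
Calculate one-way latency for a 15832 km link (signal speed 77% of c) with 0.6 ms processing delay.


Speed = 0.77 * 3e5 km/s = 231000 km/s
Propagation delay = 15832 / 231000 = 0.0685 s = 68.5368 ms
Processing delay = 0.6 ms
Total one-way latency = 69.1368 ms


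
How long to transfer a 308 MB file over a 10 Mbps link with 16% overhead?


Effective throughput = 10 * (1 - 16/100) = 8.4 Mbps
File size in Mb = 308 * 8 = 2464 Mb
Time = 2464 / 8.4
Time = 293.3333 seconds


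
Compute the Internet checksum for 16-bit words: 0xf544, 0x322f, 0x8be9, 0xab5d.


Sum all words (with carry folding):
+ 0xf544 = 0xf544
+ 0x322f = 0x2774
+ 0x8be9 = 0xb35d
+ 0xab5d = 0x5ebb
One's complement: ~0x5ebb
Checksum = 0xa144


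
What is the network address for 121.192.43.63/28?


IP:   01111001.11000000.00101011.00111111
Mask: 11111111.11111111.11111111.11110000
AND operation:
Net:  01111001.11000000.00101011.00110000
Network: 121.192.43.48/28


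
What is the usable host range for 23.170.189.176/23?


Network: 23.170.188.0
Broadcast: 23.170.189.255
First usable = network + 1
Last usable = broadcast - 1
Range: 23.170.188.1 to 23.170.189.254


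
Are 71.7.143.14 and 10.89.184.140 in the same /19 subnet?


Mask: 255.255.224.0
71.7.143.14 AND mask = 71.7.128.0
10.89.184.140 AND mask = 10.89.160.0
No, different subnets (71.7.128.0 vs 10.89.160.0)


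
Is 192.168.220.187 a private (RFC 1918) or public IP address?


RFC 1918 private ranges:
  10.0.0.0/8 (10.0.0.0 - 10.255.255.255)
  172.16.0.0/12 (172.16.0.0 - 172.31.255.255)
  192.168.0.0/16 (192.168.0.0 - 192.168.255.255)
Private (in 192.168.0.0/16)


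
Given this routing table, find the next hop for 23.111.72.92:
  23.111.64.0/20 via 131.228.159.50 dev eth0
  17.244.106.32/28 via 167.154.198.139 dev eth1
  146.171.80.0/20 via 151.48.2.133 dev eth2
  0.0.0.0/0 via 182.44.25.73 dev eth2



Longest prefix match for 23.111.72.92:
  /20 23.111.64.0: MATCH
  /28 17.244.106.32: no
  /20 146.171.80.0: no
  /0 0.0.0.0: MATCH
Selected: next-hop 131.228.159.50 via eth0 (matched /20)


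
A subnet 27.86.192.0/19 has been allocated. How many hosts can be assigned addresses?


Host bits = 32 - 19 = 13
Total addresses = 2^13 = 8192
Usable = total - 2 (network and broadcast)
Usable hosts: 8190


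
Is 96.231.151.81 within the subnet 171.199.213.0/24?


Subnet network: 171.199.213.0
Test IP AND mask: 96.231.151.0
No, 96.231.151.81 is not in 171.199.213.0/24


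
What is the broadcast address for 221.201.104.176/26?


Network: 221.201.104.128/26
Host bits = 6
Set all host bits to 1:
Broadcast: 221.201.104.191


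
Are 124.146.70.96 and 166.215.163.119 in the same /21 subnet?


Mask: 255.255.248.0
124.146.70.96 AND mask = 124.146.64.0
166.215.163.119 AND mask = 166.215.160.0
No, different subnets (124.146.64.0 vs 166.215.160.0)


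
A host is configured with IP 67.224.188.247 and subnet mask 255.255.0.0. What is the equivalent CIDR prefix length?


Binary: 11111111.11111111.00000000.00000000
Count leading 1s
Prefix: /16


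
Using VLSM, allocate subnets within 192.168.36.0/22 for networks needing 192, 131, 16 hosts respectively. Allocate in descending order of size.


192 hosts -> /24 (254 usable): 192.168.36.0/24
131 hosts -> /24 (254 usable): 192.168.37.0/24
16 hosts -> /27 (30 usable): 192.168.38.0/27
Allocation: 192.168.36.0/24 (192 hosts, 254 usable); 192.168.37.0/24 (131 hosts, 254 usable); 192.168.38.0/27 (16 hosts, 30 usable)


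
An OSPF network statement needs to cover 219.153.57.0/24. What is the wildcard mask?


Subnet mask: 255.255.255.0
Wildcard = 255.255.255.255 - subnet mask
255 - 255 = 0
255 - 255 = 0
255 - 255 = 0
255 - 0 = 255
Wildcard: 0.0.0.255


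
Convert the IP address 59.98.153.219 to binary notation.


59 = 00111011
98 = 01100010
153 = 10011001
219 = 11011011
Binary: 00111011.01100010.10011001.11011011


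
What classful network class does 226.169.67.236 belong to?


First octet: 226
Binary: 11100010
1110xxxx -> Class D (224-239)
Class D (multicast), default mask N/A


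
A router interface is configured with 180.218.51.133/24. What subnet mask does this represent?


/24 means 24 network bits, 8 host bits
Binary: 11111111111111111111111100000000
Mask: 255.255.255.0


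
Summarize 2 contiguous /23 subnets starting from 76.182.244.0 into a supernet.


Original prefix: /23
Number of subnets: 2 = 2^1
New prefix = 23 - 1 = 22
Supernet: 76.182.244.0/22


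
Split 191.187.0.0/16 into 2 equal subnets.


New prefix = 16 + 1 = 17
Each subnet has 32768 addresses
  191.187.0.0/17
  191.187.128.0/17
Subnets: 191.187.0.0/17, 191.187.128.0/17


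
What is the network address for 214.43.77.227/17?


IP:   11010110.00101011.01001101.11100011
Mask: 11111111.11111111.10000000.00000000
AND operation:
Net:  11010110.00101011.00000000.00000000
Network: 214.43.0.0/17


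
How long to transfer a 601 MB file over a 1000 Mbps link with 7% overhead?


Effective throughput = 1000 * (1 - 7/100) = 930.0 Mbps
File size in Mb = 601 * 8 = 4808 Mb
Time = 4808 / 930.0
Time = 5.1699 seconds


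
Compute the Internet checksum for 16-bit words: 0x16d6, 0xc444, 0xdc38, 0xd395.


Sum all words (with carry folding):
+ 0x16d6 = 0x16d6
+ 0xc444 = 0xdb1a
+ 0xdc38 = 0xb753
+ 0xd395 = 0x8ae9
One's complement: ~0x8ae9
Checksum = 0x7516


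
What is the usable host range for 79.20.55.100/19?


Network: 79.20.32.0
Broadcast: 79.20.63.255
First usable = network + 1
Last usable = broadcast - 1
Range: 79.20.32.1 to 79.20.63.254


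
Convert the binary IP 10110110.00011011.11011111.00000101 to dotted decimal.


10110110 = 182
00011011 = 27
11011111 = 223
00000101 = 5
IP: 182.27.223.5


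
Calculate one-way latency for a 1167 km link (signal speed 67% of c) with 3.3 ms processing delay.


Speed = 0.67 * 3e5 km/s = 201000 km/s
Propagation delay = 1167 / 201000 = 0.0058 s = 5.806 ms
Processing delay = 3.3 ms
Total one-way latency = 9.106 ms


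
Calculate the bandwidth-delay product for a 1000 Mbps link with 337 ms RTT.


BDP = bandwidth * RTT
= 1000 Mbps * 337 ms
= 1000 * 1e6 * 337 / 1000 bits
= 337000000 bits
= 42125000 bytes
= 41137.6953 KB
BDP = 337000000 bits (42125000 bytes)


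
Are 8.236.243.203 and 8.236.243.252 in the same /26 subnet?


Mask: 255.255.255.192
8.236.243.203 AND mask = 8.236.243.192
8.236.243.252 AND mask = 8.236.243.192
Yes, same subnet (8.236.243.192)


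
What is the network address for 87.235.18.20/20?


IP:   01010111.11101011.00010010.00010100
Mask: 11111111.11111111.11110000.00000000
AND operation:
Net:  01010111.11101011.00010000.00000000
Network: 87.235.16.0/20


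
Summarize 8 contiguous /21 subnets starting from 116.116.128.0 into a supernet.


Original prefix: /21
Number of subnets: 8 = 2^3
New prefix = 21 - 3 = 18
Supernet: 116.116.128.0/18


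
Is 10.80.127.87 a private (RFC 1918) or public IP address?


RFC 1918 private ranges:
  10.0.0.0/8 (10.0.0.0 - 10.255.255.255)
  172.16.0.0/12 (172.16.0.0 - 172.31.255.255)
  192.168.0.0/16 (192.168.0.0 - 192.168.255.255)
Private (in 10.0.0.0/8)


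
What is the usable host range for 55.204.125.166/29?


Network: 55.204.125.160
Broadcast: 55.204.125.167
First usable = network + 1
Last usable = broadcast - 1
Range: 55.204.125.161 to 55.204.125.166


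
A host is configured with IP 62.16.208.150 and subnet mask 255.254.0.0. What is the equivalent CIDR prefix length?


Binary: 11111111.11111110.00000000.00000000
Count leading 1s
Prefix: /15


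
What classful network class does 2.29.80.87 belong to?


First octet: 2
Binary: 00000010
0xxxxxxx -> Class A (1-126)
Class A, default mask 255.0.0.0 (/8)


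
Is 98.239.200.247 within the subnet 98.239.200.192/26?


Subnet network: 98.239.200.192
Test IP AND mask: 98.239.200.192
Yes, 98.239.200.247 is in 98.239.200.192/26


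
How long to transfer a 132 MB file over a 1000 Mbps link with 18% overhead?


Effective throughput = 1000 * (1 - 18/100) = 820.0 Mbps
File size in Mb = 132 * 8 = 1056 Mb
Time = 1056 / 820.0
Time = 1.2878 seconds


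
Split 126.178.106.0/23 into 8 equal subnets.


New prefix = 23 + 3 = 26
Each subnet has 64 addresses
  126.178.106.0/26
  126.178.106.64/26
  126.178.106.128/26
  126.178.106.192/26
  126.178.107.0/26
  126.178.107.64/26
  126.178.107.128/26
  126.178.107.192/26
Subnets: 126.178.106.0/26, 126.178.106.64/26, 126.178.106.128/26, 126.178.106.192/26, 126.178.107.0/26, 126.178.107.64/26, 126.178.107.128/26, 126.178.107.192/26
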